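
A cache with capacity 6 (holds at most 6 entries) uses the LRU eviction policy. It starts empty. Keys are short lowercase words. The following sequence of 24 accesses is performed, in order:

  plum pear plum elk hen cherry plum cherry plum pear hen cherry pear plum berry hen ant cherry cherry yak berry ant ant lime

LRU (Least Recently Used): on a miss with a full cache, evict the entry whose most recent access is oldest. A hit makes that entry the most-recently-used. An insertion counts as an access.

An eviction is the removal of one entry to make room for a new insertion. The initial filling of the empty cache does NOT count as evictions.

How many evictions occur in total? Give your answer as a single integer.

LRU simulation (capacity=6):
  1. access plum: MISS. Cache (LRU->MRU): [plum]
  2. access pear: MISS. Cache (LRU->MRU): [plum pear]
  3. access plum: HIT. Cache (LRU->MRU): [pear plum]
  4. access elk: MISS. Cache (LRU->MRU): [pear plum elk]
  5. access hen: MISS. Cache (LRU->MRU): [pear plum elk hen]
  6. access cherry: MISS. Cache (LRU->MRU): [pear plum elk hen cherry]
  7. access plum: HIT. Cache (LRU->MRU): [pear elk hen cherry plum]
  8. access cherry: HIT. Cache (LRU->MRU): [pear elk hen plum cherry]
  9. access plum: HIT. Cache (LRU->MRU): [pear elk hen cherry plum]
  10. access pear: HIT. Cache (LRU->MRU): [elk hen cherry plum pear]
  11. access hen: HIT. Cache (LRU->MRU): [elk cherry plum pear hen]
  12. access cherry: HIT. Cache (LRU->MRU): [elk plum pear hen cherry]
  13. access pear: HIT. Cache (LRU->MRU): [elk plum hen cherry pear]
  14. access plum: HIT. Cache (LRU->MRU): [elk hen cherry pear plum]
  15. access berry: MISS. Cache (LRU->MRU): [elk hen cherry pear plum berry]
  16. access hen: HIT. Cache (LRU->MRU): [elk cherry pear plum berry hen]
  17. access ant: MISS, evict elk. Cache (LRU->MRU): [cherry pear plum berry hen ant]
  18. access cherry: HIT. Cache (LRU->MRU): [pear plum berry hen ant cherry]
  19. access cherry: HIT. Cache (LRU->MRU): [pear plum berry hen ant cherry]
  20. access yak: MISS, evict pear. Cache (LRU->MRU): [plum berry hen ant cherry yak]
  21. access berry: HIT. Cache (LRU->MRU): [plum hen ant cherry yak berry]
  22. access ant: HIT. Cache (LRU->MRU): [plum hen cherry yak berry ant]
  23. access ant: HIT. Cache (LRU->MRU): [plum hen cherry yak berry ant]
  24. access lime: MISS, evict plum. Cache (LRU->MRU): [hen cherry yak berry ant lime]
Total: 15 hits, 9 misses, 3 evictions

Answer: 3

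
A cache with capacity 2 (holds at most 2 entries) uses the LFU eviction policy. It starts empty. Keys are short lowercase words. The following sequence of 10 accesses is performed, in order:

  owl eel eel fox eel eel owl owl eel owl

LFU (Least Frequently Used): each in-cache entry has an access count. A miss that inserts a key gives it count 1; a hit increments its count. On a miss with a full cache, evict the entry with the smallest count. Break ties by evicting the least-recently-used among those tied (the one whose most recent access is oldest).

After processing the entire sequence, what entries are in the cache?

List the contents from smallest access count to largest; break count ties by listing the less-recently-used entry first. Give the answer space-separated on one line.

LFU simulation (capacity=2):
  1. access owl: MISS. Cache: [owl(c=1)]
  2. access eel: MISS. Cache: [owl(c=1) eel(c=1)]
  3. access eel: HIT, count now 2. Cache: [owl(c=1) eel(c=2)]
  4. access fox: MISS, evict owl(c=1). Cache: [fox(c=1) eel(c=2)]
  5. access eel: HIT, count now 3. Cache: [fox(c=1) eel(c=3)]
  6. access eel: HIT, count now 4. Cache: [fox(c=1) eel(c=4)]
  7. access owl: MISS, evict fox(c=1). Cache: [owl(c=1) eel(c=4)]
  8. access owl: HIT, count now 2. Cache: [owl(c=2) eel(c=4)]
  9. access eel: HIT, count now 5. Cache: [owl(c=2) eel(c=5)]
  10. access owl: HIT, count now 3. Cache: [owl(c=3) eel(c=5)]
Total: 6 hits, 4 misses, 2 evictions

Answer: owl eel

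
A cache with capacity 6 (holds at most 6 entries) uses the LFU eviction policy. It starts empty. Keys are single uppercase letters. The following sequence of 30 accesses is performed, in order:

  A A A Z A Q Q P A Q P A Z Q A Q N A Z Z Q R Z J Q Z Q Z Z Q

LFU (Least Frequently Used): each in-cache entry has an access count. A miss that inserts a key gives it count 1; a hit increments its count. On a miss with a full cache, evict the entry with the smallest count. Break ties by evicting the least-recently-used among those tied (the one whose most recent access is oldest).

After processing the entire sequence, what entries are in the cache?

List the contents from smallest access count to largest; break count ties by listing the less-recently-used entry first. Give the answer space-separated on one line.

Answer: R J P A Z Q

Derivation:
LFU simulation (capacity=6):
  1. access A: MISS. Cache: [A(c=1)]
  2. access A: HIT, count now 2. Cache: [A(c=2)]
  3. access A: HIT, count now 3. Cache: [A(c=3)]
  4. access Z: MISS. Cache: [Z(c=1) A(c=3)]
  5. access A: HIT, count now 4. Cache: [Z(c=1) A(c=4)]
  6. access Q: MISS. Cache: [Z(c=1) Q(c=1) A(c=4)]
  7. access Q: HIT, count now 2. Cache: [Z(c=1) Q(c=2) A(c=4)]
  8. access P: MISS. Cache: [Z(c=1) P(c=1) Q(c=2) A(c=4)]
  9. access A: HIT, count now 5. Cache: [Z(c=1) P(c=1) Q(c=2) A(c=5)]
  10. access Q: HIT, count now 3. Cache: [Z(c=1) P(c=1) Q(c=3) A(c=5)]
  11. access P: HIT, count now 2. Cache: [Z(c=1) P(c=2) Q(c=3) A(c=5)]
  12. access A: HIT, count now 6. Cache: [Z(c=1) P(c=2) Q(c=3) A(c=6)]
  13. access Z: HIT, count now 2. Cache: [P(c=2) Z(c=2) Q(c=3) A(c=6)]
  14. access Q: HIT, count now 4. Cache: [P(c=2) Z(c=2) Q(c=4) A(c=6)]
  15. access A: HIT, count now 7. Cache: [P(c=2) Z(c=2) Q(c=4) A(c=7)]
  16. access Q: HIT, count now 5. Cache: [P(c=2) Z(c=2) Q(c=5) A(c=7)]
  17. access N: MISS. Cache: [N(c=1) P(c=2) Z(c=2) Q(c=5) A(c=7)]
  18. access A: HIT, count now 8. Cache: [N(c=1) P(c=2) Z(c=2) Q(c=5) A(c=8)]
  19. access Z: HIT, count now 3. Cache: [N(c=1) P(c=2) Z(c=3) Q(c=5) A(c=8)]
  20. access Z: HIT, count now 4. Cache: [N(c=1) P(c=2) Z(c=4) Q(c=5) A(c=8)]
  21. access Q: HIT, count now 6. Cache: [N(c=1) P(c=2) Z(c=4) Q(c=6) A(c=8)]
  22. access R: MISS. Cache: [N(c=1) R(c=1) P(c=2) Z(c=4) Q(c=6) A(c=8)]
  23. access Z: HIT, count now 5. Cache: [N(c=1) R(c=1) P(c=2) Z(c=5) Q(c=6) A(c=8)]
  24. access J: MISS, evict N(c=1). Cache: [R(c=1) J(c=1) P(c=2) Z(c=5) Q(c=6) A(c=8)]
  25. access Q: HIT, count now 7. Cache: [R(c=1) J(c=1) P(c=2) Z(c=5) Q(c=7) A(c=8)]
  26. access Z: HIT, count now 6. Cache: [R(c=1) J(c=1) P(c=2) Z(c=6) Q(c=7) A(c=8)]
  27. access Q: HIT, count now 8. Cache: [R(c=1) J(c=1) P(c=2) Z(c=6) A(c=8) Q(c=8)]
  28. access Z: HIT, count now 7. Cache: [R(c=1) J(c=1) P(c=2) Z(c=7) A(c=8) Q(c=8)]
  29. access Z: HIT, count now 8. Cache: [R(c=1) J(c=1) P(c=2) A(c=8) Q(c=8) Z(c=8)]
  30. access Q: HIT, count now 9. Cache: [R(c=1) J(c=1) P(c=2) A(c=8) Z(c=8) Q(c=9)]
Total: 23 hits, 7 misses, 1 evictions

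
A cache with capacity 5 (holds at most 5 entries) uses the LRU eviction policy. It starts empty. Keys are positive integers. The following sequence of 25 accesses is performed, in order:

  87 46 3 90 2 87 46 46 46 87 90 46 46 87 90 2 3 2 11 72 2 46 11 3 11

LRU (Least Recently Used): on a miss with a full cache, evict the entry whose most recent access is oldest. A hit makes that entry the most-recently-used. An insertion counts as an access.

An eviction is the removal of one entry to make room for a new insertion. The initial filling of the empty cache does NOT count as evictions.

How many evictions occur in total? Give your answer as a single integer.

Answer: 3

Derivation:
LRU simulation (capacity=5):
  1. access 87: MISS. Cache (LRU->MRU): [87]
  2. access 46: MISS. Cache (LRU->MRU): [87 46]
  3. access 3: MISS. Cache (LRU->MRU): [87 46 3]
  4. access 90: MISS. Cache (LRU->MRU): [87 46 3 90]
  5. access 2: MISS. Cache (LRU->MRU): [87 46 3 90 2]
  6. access 87: HIT. Cache (LRU->MRU): [46 3 90 2 87]
  7. access 46: HIT. Cache (LRU->MRU): [3 90 2 87 46]
  8. access 46: HIT. Cache (LRU->MRU): [3 90 2 87 46]
  9. access 46: HIT. Cache (LRU->MRU): [3 90 2 87 46]
  10. access 87: HIT. Cache (LRU->MRU): [3 90 2 46 87]
  11. access 90: HIT. Cache (LRU->MRU): [3 2 46 87 90]
  12. access 46: HIT. Cache (LRU->MRU): [3 2 87 90 46]
  13. access 46: HIT. Cache (LRU->MRU): [3 2 87 90 46]
  14. access 87: HIT. Cache (LRU->MRU): [3 2 90 46 87]
  15. access 90: HIT. Cache (LRU->MRU): [3 2 46 87 90]
  16. access 2: HIT. Cache (LRU->MRU): [3 46 87 90 2]
  17. access 3: HIT. Cache (LRU->MRU): [46 87 90 2 3]
  18. access 2: HIT. Cache (LRU->MRU): [46 87 90 3 2]
  19. access 11: MISS, evict 46. Cache (LRU->MRU): [87 90 3 2 11]
  20. access 72: MISS, evict 87. Cache (LRU->MRU): [90 3 2 11 72]
  21. access 2: HIT. Cache (LRU->MRU): [90 3 11 72 2]
  22. access 46: MISS, evict 90. Cache (LRU->MRU): [3 11 72 2 46]
  23. access 11: HIT. Cache (LRU->MRU): [3 72 2 46 11]
  24. access 3: HIT. Cache (LRU->MRU): [72 2 46 11 3]
  25. access 11: HIT. Cache (LRU->MRU): [72 2 46 3 11]
Total: 17 hits, 8 misses, 3 evictions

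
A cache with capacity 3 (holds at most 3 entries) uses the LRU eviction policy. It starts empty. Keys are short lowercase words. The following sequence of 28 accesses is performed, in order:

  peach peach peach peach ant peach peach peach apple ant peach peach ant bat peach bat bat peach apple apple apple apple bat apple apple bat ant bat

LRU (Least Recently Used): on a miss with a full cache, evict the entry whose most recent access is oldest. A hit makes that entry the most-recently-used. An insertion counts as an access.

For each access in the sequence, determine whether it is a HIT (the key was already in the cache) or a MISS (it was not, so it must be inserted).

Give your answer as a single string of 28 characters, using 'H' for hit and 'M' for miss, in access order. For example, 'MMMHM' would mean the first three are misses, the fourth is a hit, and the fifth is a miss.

LRU simulation (capacity=3):
  1. access peach: MISS. Cache (LRU->MRU): [peach]
  2. access peach: HIT. Cache (LRU->MRU): [peach]
  3. access peach: HIT. Cache (LRU->MRU): [peach]
  4. access peach: HIT. Cache (LRU->MRU): [peach]
  5. access ant: MISS. Cache (LRU->MRU): [peach ant]
  6. access peach: HIT. Cache (LRU->MRU): [ant peach]
  7. access peach: HIT. Cache (LRU->MRU): [ant peach]
  8. access peach: HIT. Cache (LRU->MRU): [ant peach]
  9. access apple: MISS. Cache (LRU->MRU): [ant peach apple]
  10. access ant: HIT. Cache (LRU->MRU): [peach apple ant]
  11. access peach: HIT. Cache (LRU->MRU): [apple ant peach]
  12. access peach: HIT. Cache (LRU->MRU): [apple ant peach]
  13. access ant: HIT. Cache (LRU->MRU): [apple peach ant]
  14. access bat: MISS, evict apple. Cache (LRU->MRU): [peach ant bat]
  15. access peach: HIT. Cache (LRU->MRU): [ant bat peach]
  16. access bat: HIT. Cache (LRU->MRU): [ant peach bat]
  17. access bat: HIT. Cache (LRU->MRU): [ant peach bat]
  18. access peach: HIT. Cache (LRU->MRU): [ant bat peach]
  19. access apple: MISS, evict ant. Cache (LRU->MRU): [bat peach apple]
  20. access apple: HIT. Cache (LRU->MRU): [bat peach apple]
  21. access apple: HIT. Cache (LRU->MRU): [bat peach apple]
  22. access apple: HIT. Cache (LRU->MRU): [bat peach apple]
  23. access bat: HIT. Cache (LRU->MRU): [peach apple bat]
  24. access apple: HIT. Cache (LRU->MRU): [peach bat apple]
  25. access apple: HIT. Cache (LRU->MRU): [peach bat apple]
  26. access bat: HIT. Cache (LRU->MRU): [peach apple bat]
  27. access ant: MISS, evict peach. Cache (LRU->MRU): [apple bat ant]
  28. access bat: HIT. Cache (LRU->MRU): [apple ant bat]
Total: 22 hits, 6 misses, 3 evictions

Answer: MHHHMHHHMHHHHMHHHHMHHHHHHHMH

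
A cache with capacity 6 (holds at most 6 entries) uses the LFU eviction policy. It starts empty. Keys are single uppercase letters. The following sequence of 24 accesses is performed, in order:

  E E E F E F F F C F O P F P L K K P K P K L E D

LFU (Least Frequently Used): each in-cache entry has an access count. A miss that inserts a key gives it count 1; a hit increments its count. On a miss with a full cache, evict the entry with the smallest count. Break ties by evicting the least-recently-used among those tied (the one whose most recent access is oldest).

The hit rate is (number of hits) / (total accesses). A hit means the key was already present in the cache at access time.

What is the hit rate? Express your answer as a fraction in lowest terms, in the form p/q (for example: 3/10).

LFU simulation (capacity=6):
  1. access E: MISS. Cache: [E(c=1)]
  2. access E: HIT, count now 2. Cache: [E(c=2)]
  3. access E: HIT, count now 3. Cache: [E(c=3)]
  4. access F: MISS. Cache: [F(c=1) E(c=3)]
  5. access E: HIT, count now 4. Cache: [F(c=1) E(c=4)]
  6. access F: HIT, count now 2. Cache: [F(c=2) E(c=4)]
  7. access F: HIT, count now 3. Cache: [F(c=3) E(c=4)]
  8. access F: HIT, count now 4. Cache: [E(c=4) F(c=4)]
  9. access C: MISS. Cache: [C(c=1) E(c=4) F(c=4)]
  10. access F: HIT, count now 5. Cache: [C(c=1) E(c=4) F(c=5)]
  11. access O: MISS. Cache: [C(c=1) O(c=1) E(c=4) F(c=5)]
  12. access P: MISS. Cache: [C(c=1) O(c=1) P(c=1) E(c=4) F(c=5)]
  13. access F: HIT, count now 6. Cache: [C(c=1) O(c=1) P(c=1) E(c=4) F(c=6)]
  14. access P: HIT, count now 2. Cache: [C(c=1) O(c=1) P(c=2) E(c=4) F(c=6)]
  15. access L: MISS. Cache: [C(c=1) O(c=1) L(c=1) P(c=2) E(c=4) F(c=6)]
  16. access K: MISS, evict C(c=1). Cache: [O(c=1) L(c=1) K(c=1) P(c=2) E(c=4) F(c=6)]
  17. access K: HIT, count now 2. Cache: [O(c=1) L(c=1) P(c=2) K(c=2) E(c=4) F(c=6)]
  18. access P: HIT, count now 3. Cache: [O(c=1) L(c=1) K(c=2) P(c=3) E(c=4) F(c=6)]
  19. access K: HIT, count now 3. Cache: [O(c=1) L(c=1) P(c=3) K(c=3) E(c=4) F(c=6)]
  20. access P: HIT, count now 4. Cache: [O(c=1) L(c=1) K(c=3) E(c=4) P(c=4) F(c=6)]
  21. access K: HIT, count now 4. Cache: [O(c=1) L(c=1) E(c=4) P(c=4) K(c=4) F(c=6)]
  22. access L: HIT, count now 2. Cache: [O(c=1) L(c=2) E(c=4) P(c=4) K(c=4) F(c=6)]
  23. access E: HIT, count now 5. Cache: [O(c=1) L(c=2) P(c=4) K(c=4) E(c=5) F(c=6)]
  24. access D: MISS, evict O(c=1). Cache: [D(c=1) L(c=2) P(c=4) K(c=4) E(c=5) F(c=6)]
Total: 16 hits, 8 misses, 2 evictions

Hit rate = 16/24 = 2/3

Answer: 2/3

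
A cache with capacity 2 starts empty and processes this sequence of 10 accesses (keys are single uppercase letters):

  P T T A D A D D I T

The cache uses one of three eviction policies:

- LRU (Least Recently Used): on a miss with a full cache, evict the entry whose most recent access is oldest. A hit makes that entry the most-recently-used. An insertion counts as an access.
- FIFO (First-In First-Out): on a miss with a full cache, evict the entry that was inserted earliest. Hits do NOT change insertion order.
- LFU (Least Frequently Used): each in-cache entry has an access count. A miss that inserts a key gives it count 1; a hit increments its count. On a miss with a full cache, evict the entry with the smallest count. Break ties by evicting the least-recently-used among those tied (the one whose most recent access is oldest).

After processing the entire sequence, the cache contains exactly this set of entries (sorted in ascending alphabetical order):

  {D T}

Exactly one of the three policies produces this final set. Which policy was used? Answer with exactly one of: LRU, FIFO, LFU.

Answer: LFU

Derivation:
Simulating under each policy and comparing final sets:
  LRU: final set = {I T} -> differs
  FIFO: final set = {I T} -> differs
  LFU: final set = {D T} -> MATCHES target
Only LFU produces the target set.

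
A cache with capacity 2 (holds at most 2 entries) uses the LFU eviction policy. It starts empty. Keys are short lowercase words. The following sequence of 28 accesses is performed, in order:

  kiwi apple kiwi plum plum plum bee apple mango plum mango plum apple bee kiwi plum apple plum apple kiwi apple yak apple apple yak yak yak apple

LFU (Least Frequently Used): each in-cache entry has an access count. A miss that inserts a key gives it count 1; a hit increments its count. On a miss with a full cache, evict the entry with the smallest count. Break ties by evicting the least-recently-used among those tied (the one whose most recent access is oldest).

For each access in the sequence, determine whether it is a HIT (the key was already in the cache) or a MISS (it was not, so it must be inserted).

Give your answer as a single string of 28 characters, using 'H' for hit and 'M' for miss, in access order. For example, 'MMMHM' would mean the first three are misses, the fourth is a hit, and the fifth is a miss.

Answer: MMHMHHMMMHHHMMMHMHHMMMMHMHHM

Derivation:
LFU simulation (capacity=2):
  1. access kiwi: MISS. Cache: [kiwi(c=1)]
  2. access apple: MISS. Cache: [kiwi(c=1) apple(c=1)]
  3. access kiwi: HIT, count now 2. Cache: [apple(c=1) kiwi(c=2)]
  4. access plum: MISS, evict apple(c=1). Cache: [plum(c=1) kiwi(c=2)]
  5. access plum: HIT, count now 2. Cache: [kiwi(c=2) plum(c=2)]
  6. access plum: HIT, count now 3. Cache: [kiwi(c=2) plum(c=3)]
  7. access bee: MISS, evict kiwi(c=2). Cache: [bee(c=1) plum(c=3)]
  8. access apple: MISS, evict bee(c=1). Cache: [apple(c=1) plum(c=3)]
  9. access mango: MISS, evict apple(c=1). Cache: [mango(c=1) plum(c=3)]
  10. access plum: HIT, count now 4. Cache: [mango(c=1) plum(c=4)]
  11. access mango: HIT, count now 2. Cache: [mango(c=2) plum(c=4)]
  12. access plum: HIT, count now 5. Cache: [mango(c=2) plum(c=5)]
  13. access apple: MISS, evict mango(c=2). Cache: [apple(c=1) plum(c=5)]
  14. access bee: MISS, evict apple(c=1). Cache: [bee(c=1) plum(c=5)]
  15. access kiwi: MISS, evict bee(c=1). Cache: [kiwi(c=1) plum(c=5)]
  16. access plum: HIT, count now 6. Cache: [kiwi(c=1) plum(c=6)]
  17. access apple: MISS, evict kiwi(c=1). Cache: [apple(c=1) plum(c=6)]
  18. access plum: HIT, count now 7. Cache: [apple(c=1) plum(c=7)]
  19. access apple: HIT, count now 2. Cache: [apple(c=2) plum(c=7)]
  20. access kiwi: MISS, evict apple(c=2). Cache: [kiwi(c=1) plum(c=7)]
  21. access apple: MISS, evict kiwi(c=1). Cache: [apple(c=1) plum(c=7)]
  22. access yak: MISS, evict apple(c=1). Cache: [yak(c=1) plum(c=7)]
  23. access apple: MISS, evict yak(c=1). Cache: [apple(c=1) plum(c=7)]
  24. access apple: HIT, count now 2. Cache: [apple(c=2) plum(c=7)]
  25. access yak: MISS, evict apple(c=2). Cache: [yak(c=1) plum(c=7)]
  26. access yak: HIT, count now 2. Cache: [yak(c=2) plum(c=7)]
  27. access yak: HIT, count now 3. Cache: [yak(c=3) plum(c=7)]
  28. access apple: MISS, evict yak(c=3). Cache: [apple(c=1) plum(c=7)]
Total: 12 hits, 16 misses, 14 evictions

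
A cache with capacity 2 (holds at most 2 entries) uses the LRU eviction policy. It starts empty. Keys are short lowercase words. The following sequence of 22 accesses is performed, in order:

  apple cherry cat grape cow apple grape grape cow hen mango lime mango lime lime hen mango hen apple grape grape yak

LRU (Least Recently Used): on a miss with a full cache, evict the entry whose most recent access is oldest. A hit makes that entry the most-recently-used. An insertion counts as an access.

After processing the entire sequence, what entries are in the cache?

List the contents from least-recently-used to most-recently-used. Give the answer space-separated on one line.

LRU simulation (capacity=2):
  1. access apple: MISS. Cache (LRU->MRU): [apple]
  2. access cherry: MISS. Cache (LRU->MRU): [apple cherry]
  3. access cat: MISS, evict apple. Cache (LRU->MRU): [cherry cat]
  4. access grape: MISS, evict cherry. Cache (LRU->MRU): [cat grape]
  5. access cow: MISS, evict cat. Cache (LRU->MRU): [grape cow]
  6. access apple: MISS, evict grape. Cache (LRU->MRU): [cow apple]
  7. access grape: MISS, evict cow. Cache (LRU->MRU): [apple grape]
  8. access grape: HIT. Cache (LRU->MRU): [apple grape]
  9. access cow: MISS, evict apple. Cache (LRU->MRU): [grape cow]
  10. access hen: MISS, evict grape. Cache (LRU->MRU): [cow hen]
  11. access mango: MISS, evict cow. Cache (LRU->MRU): [hen mango]
  12. access lime: MISS, evict hen. Cache (LRU->MRU): [mango lime]
  13. access mango: HIT. Cache (LRU->MRU): [lime mango]
  14. access lime: HIT. Cache (LRU->MRU): [mango lime]
  15. access lime: HIT. Cache (LRU->MRU): [mango lime]
  16. access hen: MISS, evict mango. Cache (LRU->MRU): [lime hen]
  17. access mango: MISS, evict lime. Cache (LRU->MRU): [hen mango]
  18. access hen: HIT. Cache (LRU->MRU): [mango hen]
  19. access apple: MISS, evict mango. Cache (LRU->MRU): [hen apple]
  20. access grape: MISS, evict hen. Cache (LRU->MRU): [apple grape]
  21. access grape: HIT. Cache (LRU->MRU): [apple grape]
  22. access yak: MISS, evict apple. Cache (LRU->MRU): [grape yak]
Total: 6 hits, 16 misses, 14 evictions

Answer: grape yak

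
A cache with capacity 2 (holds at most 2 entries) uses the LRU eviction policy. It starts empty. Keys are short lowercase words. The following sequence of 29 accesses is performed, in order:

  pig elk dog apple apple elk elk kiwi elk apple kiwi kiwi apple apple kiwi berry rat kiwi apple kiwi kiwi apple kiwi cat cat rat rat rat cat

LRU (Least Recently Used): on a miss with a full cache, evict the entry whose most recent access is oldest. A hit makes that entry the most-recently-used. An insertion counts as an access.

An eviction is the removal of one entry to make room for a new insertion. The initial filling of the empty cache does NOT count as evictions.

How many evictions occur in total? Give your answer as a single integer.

Answer: 12

Derivation:
LRU simulation (capacity=2):
  1. access pig: MISS. Cache (LRU->MRU): [pig]
  2. access elk: MISS. Cache (LRU->MRU): [pig elk]
  3. access dog: MISS, evict pig. Cache (LRU->MRU): [elk dog]
  4. access apple: MISS, evict elk. Cache (LRU->MRU): [dog apple]
  5. access apple: HIT. Cache (LRU->MRU): [dog apple]
  6. access elk: MISS, evict dog. Cache (LRU->MRU): [apple elk]
  7. access elk: HIT. Cache (LRU->MRU): [apple elk]
  8. access kiwi: MISS, evict apple. Cache (LRU->MRU): [elk kiwi]
  9. access elk: HIT. Cache (LRU->MRU): [kiwi elk]
  10. access apple: MISS, evict kiwi. Cache (LRU->MRU): [elk apple]
  11. access kiwi: MISS, evict elk. Cache (LRU->MRU): [apple kiwi]
  12. access kiwi: HIT. Cache (LRU->MRU): [apple kiwi]
  13. access apple: HIT. Cache (LRU->MRU): [kiwi apple]
  14. access apple: HIT. Cache (LRU->MRU): [kiwi apple]
  15. access kiwi: HIT. Cache (LRU->MRU): [apple kiwi]
  16. access berry: MISS, evict apple. Cache (LRU->MRU): [kiwi berry]
  17. access rat: MISS, evict kiwi. Cache (LRU->MRU): [berry rat]
  18. access kiwi: MISS, evict berry. Cache (LRU->MRU): [rat kiwi]
  19. access apple: MISS, evict rat. Cache (LRU->MRU): [kiwi apple]
  20. access kiwi: HIT. Cache (LRU->MRU): [apple kiwi]
  21. access kiwi: HIT. Cache (LRU->MRU): [apple kiwi]
  22. access apple: HIT. Cache (LRU->MRU): [kiwi apple]
  23. access kiwi: HIT. Cache (LRU->MRU): [apple kiwi]
  24. access cat: MISS, evict apple. Cache (LRU->MRU): [kiwi cat]
  25. access cat: HIT. Cache (LRU->MRU): [kiwi cat]
  26. access rat: MISS, evict kiwi. Cache (LRU->MRU): [cat rat]
  27. access rat: HIT. Cache (LRU->MRU): [cat rat]
  28. access rat: HIT. Cache (LRU->MRU): [cat rat]
  29. access cat: HIT. Cache (LRU->MRU): [rat cat]
Total: 15 hits, 14 misses, 12 evictions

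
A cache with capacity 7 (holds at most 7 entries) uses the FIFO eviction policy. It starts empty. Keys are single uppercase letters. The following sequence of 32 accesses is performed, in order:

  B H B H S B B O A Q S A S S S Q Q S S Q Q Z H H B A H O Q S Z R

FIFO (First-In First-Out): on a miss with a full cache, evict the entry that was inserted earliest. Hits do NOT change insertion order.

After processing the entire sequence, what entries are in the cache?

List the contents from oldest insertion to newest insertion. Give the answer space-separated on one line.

FIFO simulation (capacity=7):
  1. access B: MISS. Cache (old->new): [B]
  2. access H: MISS. Cache (old->new): [B H]
  3. access B: HIT. Cache (old->new): [B H]
  4. access H: HIT. Cache (old->new): [B H]
  5. access S: MISS. Cache (old->new): [B H S]
  6. access B: HIT. Cache (old->new): [B H S]
  7. access B: HIT. Cache (old->new): [B H S]
  8. access O: MISS. Cache (old->new): [B H S O]
  9. access A: MISS. Cache (old->new): [B H S O A]
  10. access Q: MISS. Cache (old->new): [B H S O A Q]
  11. access S: HIT. Cache (old->new): [B H S O A Q]
  12. access A: HIT. Cache (old->new): [B H S O A Q]
  13. access S: HIT. Cache (old->new): [B H S O A Q]
  14. access S: HIT. Cache (old->new): [B H S O A Q]
  15. access S: HIT. Cache (old->new): [B H S O A Q]
  16. access Q: HIT. Cache (old->new): [B H S O A Q]
  17. access Q: HIT. Cache (old->new): [B H S O A Q]
  18. access S: HIT. Cache (old->new): [B H S O A Q]
  19. access S: HIT. Cache (old->new): [B H S O A Q]
  20. access Q: HIT. Cache (old->new): [B H S O A Q]
  21. access Q: HIT. Cache (old->new): [B H S O A Q]
  22. access Z: MISS. Cache (old->new): [B H S O A Q Z]
  23. access H: HIT. Cache (old->new): [B H S O A Q Z]
  24. access H: HIT. Cache (old->new): [B H S O A Q Z]
  25. access B: HIT. Cache (old->new): [B H S O A Q Z]
  26. access A: HIT. Cache (old->new): [B H S O A Q Z]
  27. access H: HIT. Cache (old->new): [B H S O A Q Z]
  28. access O: HIT. Cache (old->new): [B H S O A Q Z]
  29. access Q: HIT. Cache (old->new): [B H S O A Q Z]
  30. access S: HIT. Cache (old->new): [B H S O A Q Z]
  31. access Z: HIT. Cache (old->new): [B H S O A Q Z]
  32. access R: MISS, evict B. Cache (old->new): [H S O A Q Z R]
Total: 24 hits, 8 misses, 1 evictions

Answer: H S O A Q Z R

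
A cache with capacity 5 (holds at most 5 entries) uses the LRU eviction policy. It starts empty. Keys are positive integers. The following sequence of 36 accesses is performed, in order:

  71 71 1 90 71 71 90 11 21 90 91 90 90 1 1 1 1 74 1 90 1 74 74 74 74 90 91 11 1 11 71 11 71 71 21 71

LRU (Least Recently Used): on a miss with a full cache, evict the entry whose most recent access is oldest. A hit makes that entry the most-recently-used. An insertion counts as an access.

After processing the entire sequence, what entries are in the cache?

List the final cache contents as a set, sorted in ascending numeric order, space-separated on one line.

LRU simulation (capacity=5):
  1. access 71: MISS. Cache (LRU->MRU): [71]
  2. access 71: HIT. Cache (LRU->MRU): [71]
  3. access 1: MISS. Cache (LRU->MRU): [71 1]
  4. access 90: MISS. Cache (LRU->MRU): [71 1 90]
  5. access 71: HIT. Cache (LRU->MRU): [1 90 71]
  6. access 71: HIT. Cache (LRU->MRU): [1 90 71]
  7. access 90: HIT. Cache (LRU->MRU): [1 71 90]
  8. access 11: MISS. Cache (LRU->MRU): [1 71 90 11]
  9. access 21: MISS. Cache (LRU->MRU): [1 71 90 11 21]
  10. access 90: HIT. Cache (LRU->MRU): [1 71 11 21 90]
  11. access 91: MISS, evict 1. Cache (LRU->MRU): [71 11 21 90 91]
  12. access 90: HIT. Cache (LRU->MRU): [71 11 21 91 90]
  13. access 90: HIT. Cache (LRU->MRU): [71 11 21 91 90]
  14. access 1: MISS, evict 71. Cache (LRU->MRU): [11 21 91 90 1]
  15. access 1: HIT. Cache (LRU->MRU): [11 21 91 90 1]
  16. access 1: HIT. Cache (LRU->MRU): [11 21 91 90 1]
  17. access 1: HIT. Cache (LRU->MRU): [11 21 91 90 1]
  18. access 74: MISS, evict 11. Cache (LRU->MRU): [21 91 90 1 74]
  19. access 1: HIT. Cache (LRU->MRU): [21 91 90 74 1]
  20. access 90: HIT. Cache (LRU->MRU): [21 91 74 1 90]
  21. access 1: HIT. Cache (LRU->MRU): [21 91 74 90 1]
  22. access 74: HIT. Cache (LRU->MRU): [21 91 90 1 74]
  23. access 74: HIT. Cache (LRU->MRU): [21 91 90 1 74]
  24. access 74: HIT. Cache (LRU->MRU): [21 91 90 1 74]
  25. access 74: HIT. Cache (LRU->MRU): [21 91 90 1 74]
  26. access 90: HIT. Cache (LRU->MRU): [21 91 1 74 90]
  27. access 91: HIT. Cache (LRU->MRU): [21 1 74 90 91]
  28. access 11: MISS, evict 21. Cache (LRU->MRU): [1 74 90 91 11]
  29. access 1: HIT. Cache (LRU->MRU): [74 90 91 11 1]
  30. access 11: HIT. Cache (LRU->MRU): [74 90 91 1 11]
  31. access 71: MISS, evict 74. Cache (LRU->MRU): [90 91 1 11 71]
  32. access 11: HIT. Cache (LRU->MRU): [90 91 1 71 11]
  33. access 71: HIT. Cache (LRU->MRU): [90 91 1 11 71]
  34. access 71: HIT. Cache (LRU->MRU): [90 91 1 11 71]
  35. access 21: MISS, evict 90. Cache (LRU->MRU): [91 1 11 71 21]
  36. access 71: HIT. Cache (LRU->MRU): [91 1 11 21 71]
Total: 25 hits, 11 misses, 6 evictions

Answer: 1 11 21 71 91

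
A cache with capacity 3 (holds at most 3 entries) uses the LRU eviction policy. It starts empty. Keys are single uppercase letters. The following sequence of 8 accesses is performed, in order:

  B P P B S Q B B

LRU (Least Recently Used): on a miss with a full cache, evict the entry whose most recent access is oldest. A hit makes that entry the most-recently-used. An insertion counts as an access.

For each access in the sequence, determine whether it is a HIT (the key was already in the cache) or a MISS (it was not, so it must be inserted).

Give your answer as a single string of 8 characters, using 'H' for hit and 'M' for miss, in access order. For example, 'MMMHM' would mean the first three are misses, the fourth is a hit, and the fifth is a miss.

LRU simulation (capacity=3):
  1. access B: MISS. Cache (LRU->MRU): [B]
  2. access P: MISS. Cache (LRU->MRU): [B P]
  3. access P: HIT. Cache (LRU->MRU): [B P]
  4. access B: HIT. Cache (LRU->MRU): [P B]
  5. access S: MISS. Cache (LRU->MRU): [P B S]
  6. access Q: MISS, evict P. Cache (LRU->MRU): [B S Q]
  7. access B: HIT. Cache (LRU->MRU): [S Q B]
  8. access B: HIT. Cache (LRU->MRU): [S Q B]
Total: 4 hits, 4 misses, 1 evictions

Answer: MMHHMMHH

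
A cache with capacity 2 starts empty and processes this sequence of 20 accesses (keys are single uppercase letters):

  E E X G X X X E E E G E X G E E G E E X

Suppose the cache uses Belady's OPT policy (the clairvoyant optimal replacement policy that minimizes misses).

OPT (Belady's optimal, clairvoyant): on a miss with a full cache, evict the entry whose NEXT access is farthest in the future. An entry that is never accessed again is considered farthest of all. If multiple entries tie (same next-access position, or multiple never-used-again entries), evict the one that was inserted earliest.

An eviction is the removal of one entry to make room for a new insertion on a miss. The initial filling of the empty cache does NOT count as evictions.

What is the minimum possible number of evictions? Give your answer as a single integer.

OPT (Belady) simulation (capacity=2):
  1. access E: MISS. Cache: [E]
  2. access E: HIT. Next use of E: step 8. Cache: [E]
  3. access X: MISS. Cache: [E X]
  4. access G: MISS, evict E (next use: step 8). Cache: [X G]
  5. access X: HIT. Next use of X: step 6. Cache: [X G]
  6. access X: HIT. Next use of X: step 7. Cache: [X G]
  7. access X: HIT. Next use of X: step 13. Cache: [X G]
  8. access E: MISS, evict X (next use: step 13). Cache: [G E]
  9. access E: HIT. Next use of E: step 10. Cache: [G E]
  10. access E: HIT. Next use of E: step 12. Cache: [G E]
  11. access G: HIT. Next use of G: step 14. Cache: [G E]
  12. access E: HIT. Next use of E: step 15. Cache: [G E]
  13. access X: MISS, evict E (next use: step 15). Cache: [G X]
  14. access G: HIT. Next use of G: step 17. Cache: [G X]
  15. access E: MISS, evict X (next use: step 20). Cache: [G E]
  16. access E: HIT. Next use of E: step 18. Cache: [G E]
  17. access G: HIT. Next use of G: never. Cache: [G E]
  18. access E: HIT. Next use of E: step 19. Cache: [G E]
  19. access E: HIT. Next use of E: never. Cache: [G E]
  20. access X: MISS, evict G (next use: never). Cache: [E X]
Total: 13 hits, 7 misses, 5 evictions

Answer: 5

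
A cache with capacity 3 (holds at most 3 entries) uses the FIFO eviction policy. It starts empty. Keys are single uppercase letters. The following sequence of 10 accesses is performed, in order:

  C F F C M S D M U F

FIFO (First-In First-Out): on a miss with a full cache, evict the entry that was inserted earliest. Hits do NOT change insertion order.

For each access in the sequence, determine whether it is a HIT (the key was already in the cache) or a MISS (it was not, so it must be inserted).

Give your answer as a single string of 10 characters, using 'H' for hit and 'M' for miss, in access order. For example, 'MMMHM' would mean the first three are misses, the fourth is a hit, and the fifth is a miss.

FIFO simulation (capacity=3):
  1. access C: MISS. Cache (old->new): [C]
  2. access F: MISS. Cache (old->new): [C F]
  3. access F: HIT. Cache (old->new): [C F]
  4. access C: HIT. Cache (old->new): [C F]
  5. access M: MISS. Cache (old->new): [C F M]
  6. access S: MISS, evict C. Cache (old->new): [F M S]
  7. access D: MISS, evict F. Cache (old->new): [M S D]
  8. access M: HIT. Cache (old->new): [M S D]
  9. access U: MISS, evict M. Cache (old->new): [S D U]
  10. access F: MISS, evict S. Cache (old->new): [D U F]
Total: 3 hits, 7 misses, 4 evictions

Answer: MMHHMMMHMM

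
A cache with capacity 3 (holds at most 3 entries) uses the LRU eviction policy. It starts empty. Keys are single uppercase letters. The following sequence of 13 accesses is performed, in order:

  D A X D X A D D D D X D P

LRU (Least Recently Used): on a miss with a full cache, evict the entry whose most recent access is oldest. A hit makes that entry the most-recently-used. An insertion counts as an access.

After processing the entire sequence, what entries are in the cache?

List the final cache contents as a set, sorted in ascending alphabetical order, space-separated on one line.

LRU simulation (capacity=3):
  1. access D: MISS. Cache (LRU->MRU): [D]
  2. access A: MISS. Cache (LRU->MRU): [D A]
  3. access X: MISS. Cache (LRU->MRU): [D A X]
  4. access D: HIT. Cache (LRU->MRU): [A X D]
  5. access X: HIT. Cache (LRU->MRU): [A D X]
  6. access A: HIT. Cache (LRU->MRU): [D X A]
  7. access D: HIT. Cache (LRU->MRU): [X A D]
  8. access D: HIT. Cache (LRU->MRU): [X A D]
  9. access D: HIT. Cache (LRU->MRU): [X A D]
  10. access D: HIT. Cache (LRU->MRU): [X A D]
  11. access X: HIT. Cache (LRU->MRU): [A D X]
  12. access D: HIT. Cache (LRU->MRU): [A X D]
  13. access P: MISS, evict A. Cache (LRU->MRU): [X D P]
Total: 9 hits, 4 misses, 1 evictions

Answer: D P X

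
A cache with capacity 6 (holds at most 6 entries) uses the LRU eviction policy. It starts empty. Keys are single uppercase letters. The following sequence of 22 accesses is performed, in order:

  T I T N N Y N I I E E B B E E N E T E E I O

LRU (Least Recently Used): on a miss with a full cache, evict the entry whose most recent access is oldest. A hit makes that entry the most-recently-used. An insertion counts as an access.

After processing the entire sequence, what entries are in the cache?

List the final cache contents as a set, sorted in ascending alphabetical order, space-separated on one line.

Answer: B E I N O T

Derivation:
LRU simulation (capacity=6):
  1. access T: MISS. Cache (LRU->MRU): [T]
  2. access I: MISS. Cache (LRU->MRU): [T I]
  3. access T: HIT. Cache (LRU->MRU): [I T]
  4. access N: MISS. Cache (LRU->MRU): [I T N]
  5. access N: HIT. Cache (LRU->MRU): [I T N]
  6. access Y: MISS. Cache (LRU->MRU): [I T N Y]
  7. access N: HIT. Cache (LRU->MRU): [I T Y N]
  8. access I: HIT. Cache (LRU->MRU): [T Y N I]
  9. access I: HIT. Cache (LRU->MRU): [T Y N I]
  10. access E: MISS. Cache (LRU->MRU): [T Y N I E]
  11. access E: HIT. Cache (LRU->MRU): [T Y N I E]
  12. access B: MISS. Cache (LRU->MRU): [T Y N I E B]
  13. access B: HIT. Cache (LRU->MRU): [T Y N I E B]
  14. access E: HIT. Cache (LRU->MRU): [T Y N I B E]
  15. access E: HIT. Cache (LRU->MRU): [T Y N I B E]
  16. access N: HIT. Cache (LRU->MRU): [T Y I B E N]
  17. access E: HIT. Cache (LRU->MRU): [T Y I B N E]
  18. access T: HIT. Cache (LRU->MRU): [Y I B N E T]
  19. access E: HIT. Cache (LRU->MRU): [Y I B N T E]
  20. access E: HIT. Cache (LRU->MRU): [Y I B N T E]
  21. access I: HIT. Cache (LRU->MRU): [Y B N T E I]
  22. access O: MISS, evict Y. Cache (LRU->MRU): [B N T E I O]
Total: 15 hits, 7 misses, 1 evictions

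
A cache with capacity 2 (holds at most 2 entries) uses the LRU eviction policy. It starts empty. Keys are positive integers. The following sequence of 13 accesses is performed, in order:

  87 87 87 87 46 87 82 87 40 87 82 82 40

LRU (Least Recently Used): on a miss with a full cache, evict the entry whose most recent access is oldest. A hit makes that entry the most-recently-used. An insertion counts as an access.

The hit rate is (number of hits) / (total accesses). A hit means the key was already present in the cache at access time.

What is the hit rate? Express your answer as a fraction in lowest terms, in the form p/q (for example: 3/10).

LRU simulation (capacity=2):
  1. access 87: MISS. Cache (LRU->MRU): [87]
  2. access 87: HIT. Cache (LRU->MRU): [87]
  3. access 87: HIT. Cache (LRU->MRU): [87]
  4. access 87: HIT. Cache (LRU->MRU): [87]
  5. access 46: MISS. Cache (LRU->MRU): [87 46]
  6. access 87: HIT. Cache (LRU->MRU): [46 87]
  7. access 82: MISS, evict 46. Cache (LRU->MRU): [87 82]
  8. access 87: HIT. Cache (LRU->MRU): [82 87]
  9. access 40: MISS, evict 82. Cache (LRU->MRU): [87 40]
  10. access 87: HIT. Cache (LRU->MRU): [40 87]
  11. access 82: MISS, evict 40. Cache (LRU->MRU): [87 82]
  12. access 82: HIT. Cache (LRU->MRU): [87 82]
  13. access 40: MISS, evict 87. Cache (LRU->MRU): [82 40]
Total: 7 hits, 6 misses, 4 evictions

Hit rate = 7/13

Answer: 7/13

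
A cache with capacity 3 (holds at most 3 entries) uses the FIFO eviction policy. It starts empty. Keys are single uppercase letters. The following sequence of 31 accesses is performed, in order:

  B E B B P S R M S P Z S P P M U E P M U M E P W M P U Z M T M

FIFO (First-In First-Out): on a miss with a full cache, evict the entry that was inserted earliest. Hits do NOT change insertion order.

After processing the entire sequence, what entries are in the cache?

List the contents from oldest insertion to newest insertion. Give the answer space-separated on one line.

FIFO simulation (capacity=3):
  1. access B: MISS. Cache (old->new): [B]
  2. access E: MISS. Cache (old->new): [B E]
  3. access B: HIT. Cache (old->new): [B E]
  4. access B: HIT. Cache (old->new): [B E]
  5. access P: MISS. Cache (old->new): [B E P]
  6. access S: MISS, evict B. Cache (old->new): [E P S]
  7. access R: MISS, evict E. Cache (old->new): [P S R]
  8. access M: MISS, evict P. Cache (old->new): [S R M]
  9. access S: HIT. Cache (old->new): [S R M]
  10. access P: MISS, evict S. Cache (old->new): [R M P]
  11. access Z: MISS, evict R. Cache (old->new): [M P Z]
  12. access S: MISS, evict M. Cache (old->new): [P Z S]
  13. access P: HIT. Cache (old->new): [P Z S]
  14. access P: HIT. Cache (old->new): [P Z S]
  15. access M: MISS, evict P. Cache (old->new): [Z S M]
  16. access U: MISS, evict Z. Cache (old->new): [S M U]
  17. access E: MISS, evict S. Cache (old->new): [M U E]
  18. access P: MISS, evict M. Cache (old->new): [U E P]
  19. access M: MISS, evict U. Cache (old->new): [E P M]
  20. access U: MISS, evict E. Cache (old->new): [P M U]
  21. access M: HIT. Cache (old->new): [P M U]
  22. access E: MISS, evict P. Cache (old->new): [M U E]
  23. access P: MISS, evict M. Cache (old->new): [U E P]
  24. access W: MISS, evict U. Cache (old->new): [E P W]
  25. access M: MISS, evict E. Cache (old->new): [P W M]
  26. access P: HIT. Cache (old->new): [P W M]
  27. access U: MISS, evict P. Cache (old->new): [W M U]
  28. access Z: MISS, evict W. Cache (old->new): [M U Z]
  29. access M: HIT. Cache (old->new): [M U Z]
  30. access T: MISS, evict M. Cache (old->new): [U Z T]
  31. access M: MISS, evict U. Cache (old->new): [Z T M]
Total: 8 hits, 23 misses, 20 evictions

Answer: Z T M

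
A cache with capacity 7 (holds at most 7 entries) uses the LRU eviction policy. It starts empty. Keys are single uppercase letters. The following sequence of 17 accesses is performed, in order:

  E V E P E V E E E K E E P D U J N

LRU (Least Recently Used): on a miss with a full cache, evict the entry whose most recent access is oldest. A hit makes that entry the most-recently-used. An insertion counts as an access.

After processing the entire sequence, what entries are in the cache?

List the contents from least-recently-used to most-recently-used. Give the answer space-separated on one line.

Answer: K E P D U J N

Derivation:
LRU simulation (capacity=7):
  1. access E: MISS. Cache (LRU->MRU): [E]
  2. access V: MISS. Cache (LRU->MRU): [E V]
  3. access E: HIT. Cache (LRU->MRU): [V E]
  4. access P: MISS. Cache (LRU->MRU): [V E P]
  5. access E: HIT. Cache (LRU->MRU): [V P E]
  6. access V: HIT. Cache (LRU->MRU): [P E V]
  7. access E: HIT. Cache (LRU->MRU): [P V E]
  8. access E: HIT. Cache (LRU->MRU): [P V E]
  9. access E: HIT. Cache (LRU->MRU): [P V E]
  10. access K: MISS. Cache (LRU->MRU): [P V E K]
  11. access E: HIT. Cache (LRU->MRU): [P V K E]
  12. access E: HIT. Cache (LRU->MRU): [P V K E]
  13. access P: HIT. Cache (LRU->MRU): [V K E P]
  14. access D: MISS. Cache (LRU->MRU): [V K E P D]
  15. access U: MISS. Cache (LRU->MRU): [V K E P D U]
  16. access J: MISS. Cache (LRU->MRU): [V K E P D U J]
  17. access N: MISS, evict V. Cache (LRU->MRU): [K E P D U J N]
Total: 9 hits, 8 misses, 1 evictions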